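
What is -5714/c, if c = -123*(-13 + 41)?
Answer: 2857/1722 ≈ 1.6591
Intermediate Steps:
c = -3444 (c = -123*28 = -3444)
-5714/c = -5714/(-3444) = -5714*(-1/3444) = 2857/1722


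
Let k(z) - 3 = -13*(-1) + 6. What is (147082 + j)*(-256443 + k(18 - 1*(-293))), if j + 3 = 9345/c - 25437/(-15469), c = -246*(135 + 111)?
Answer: -11768465985244554421/312040668 ≈ -3.7715e+10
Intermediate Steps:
c = -60516 (c = -246*246 = -60516)
k(z) = 22 (k(z) = 3 + (-13*(-1) + 6) = 3 + (13 + 6) = 3 + 19 = 22)
j = -471192775/312040668 (j = -3 + (9345/(-60516) - 25437/(-15469)) = -3 + (9345*(-1/60516) - 25437*(-1/15469)) = -3 + (-3115/20172 + 25437/15469) = -3 + 464929229/312040668 = -471192775/312040668 ≈ -1.5100)
(147082 + j)*(-256443 + k(18 - 1*(-293))) = (147082 - 471192775/312040668)*(-256443 + 22) = (45895094338001/312040668)*(-256421) = -11768465985244554421/312040668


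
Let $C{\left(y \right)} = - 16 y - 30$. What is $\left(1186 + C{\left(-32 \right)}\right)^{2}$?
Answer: $2782224$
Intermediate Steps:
$C{\left(y \right)} = -30 - 16 y$
$\left(1186 + C{\left(-32 \right)}\right)^{2} = \left(1186 - -482\right)^{2} = \left(1186 + \left(-30 + 512\right)\right)^{2} = \left(1186 + 482\right)^{2} = 1668^{2} = 2782224$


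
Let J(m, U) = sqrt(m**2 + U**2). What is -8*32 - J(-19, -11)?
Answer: -256 - sqrt(482) ≈ -277.95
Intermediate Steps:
J(m, U) = sqrt(U**2 + m**2)
-8*32 - J(-19, -11) = -8*32 - sqrt((-11)**2 + (-19)**2) = -256 - sqrt(121 + 361) = -256 - sqrt(482)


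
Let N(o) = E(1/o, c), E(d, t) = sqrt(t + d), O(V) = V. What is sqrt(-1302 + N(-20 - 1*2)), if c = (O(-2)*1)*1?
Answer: sqrt(-630168 + 66*I*sqrt(110))/22 ≈ 0.019818 + 36.083*I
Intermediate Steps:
c = -2 (c = -2*1*1 = -2*1 = -2)
E(d, t) = sqrt(d + t)
N(o) = sqrt(-2 + 1/o) (N(o) = sqrt(1/o - 2) = sqrt(-2 + 1/o))
sqrt(-1302 + N(-20 - 1*2)) = sqrt(-1302 + sqrt(-2 + 1/(-20 - 1*2))) = sqrt(-1302 + sqrt(-2 + 1/(-20 - 2))) = sqrt(-1302 + sqrt(-2 + 1/(-22))) = sqrt(-1302 + sqrt(-2 - 1/22)) = sqrt(-1302 + sqrt(-45/22)) = sqrt(-1302 + 3*I*sqrt(110)/22)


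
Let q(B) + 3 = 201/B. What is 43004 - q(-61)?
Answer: 2623628/61 ≈ 43010.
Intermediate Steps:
q(B) = -3 + 201/B
43004 - q(-61) = 43004 - (-3 + 201/(-61)) = 43004 - (-3 + 201*(-1/61)) = 43004 - (-3 - 201/61) = 43004 - 1*(-384/61) = 43004 + 384/61 = 2623628/61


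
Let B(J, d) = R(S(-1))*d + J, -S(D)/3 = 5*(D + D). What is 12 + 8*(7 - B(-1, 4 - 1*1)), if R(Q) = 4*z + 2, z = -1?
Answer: 124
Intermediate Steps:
S(D) = -30*D (S(D) = -15*(D + D) = -15*2*D = -30*D)
R(Q) = -2 (R(Q) = 4*(-1) + 2 = -4 + 2 = -2)
B(J, d) = J - 2*d (B(J, d) = -2*d + J = J - 2*d)
12 + 8*(7 - B(-1, 4 - 1*1)) = 12 + 8*(7 - (-1 - 2*(4 - 1*1))) = 12 + 8*(7 - (-1 - 2*(4 - 1))) = 12 + 8*(7 - (-1 - 2*3)) = 12 + 8*(7 - (-1 - 6)) = 12 + 8*(7 - 1*(-7)) = 12 + 8*(7 + 7) = 12 + 8*14 = 12 + 112 = 124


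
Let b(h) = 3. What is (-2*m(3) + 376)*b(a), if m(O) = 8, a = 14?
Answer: 1080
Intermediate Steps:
(-2*m(3) + 376)*b(a) = (-2*8 + 376)*3 = (-16 + 376)*3 = 360*3 = 1080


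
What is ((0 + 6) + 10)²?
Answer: 256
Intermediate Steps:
((0 + 6) + 10)² = (6 + 10)² = 16² = 256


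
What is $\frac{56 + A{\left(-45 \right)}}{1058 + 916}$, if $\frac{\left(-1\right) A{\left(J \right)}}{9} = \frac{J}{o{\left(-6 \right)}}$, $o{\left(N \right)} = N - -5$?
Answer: $- \frac{349}{1974} \approx -0.1768$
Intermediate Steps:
$o{\left(N \right)} = 5 + N$ ($o{\left(N \right)} = N + 5 = 5 + N$)
$A{\left(J \right)} = 9 J$ ($A{\left(J \right)} = - 9 \frac{J}{5 - 6} = - 9 \frac{J}{-1} = - 9 J \left(-1\right) = - 9 \left(- J\right) = 9 J$)
$\frac{56 + A{\left(-45 \right)}}{1058 + 916} = \frac{56 + 9 \left(-45\right)}{1058 + 916} = \frac{56 - 405}{1974} = \left(-349\right) \frac{1}{1974} = - \frac{349}{1974}$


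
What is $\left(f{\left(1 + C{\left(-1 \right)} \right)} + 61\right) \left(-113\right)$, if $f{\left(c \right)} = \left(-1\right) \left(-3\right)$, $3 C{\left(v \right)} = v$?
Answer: $-7232$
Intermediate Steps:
$C{\left(v \right)} = \frac{v}{3}$
$f{\left(c \right)} = 3$
$\left(f{\left(1 + C{\left(-1 \right)} \right)} + 61\right) \left(-113\right) = \left(3 + 61\right) \left(-113\right) = 64 \left(-113\right) = -7232$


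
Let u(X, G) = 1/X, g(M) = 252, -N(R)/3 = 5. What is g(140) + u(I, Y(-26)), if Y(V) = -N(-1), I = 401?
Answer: 101053/401 ≈ 252.00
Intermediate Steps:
N(R) = -15 (N(R) = -3*5 = -15)
Y(V) = 15 (Y(V) = -1*(-15) = 15)
g(140) + u(I, Y(-26)) = 252 + 1/401 = 101053/401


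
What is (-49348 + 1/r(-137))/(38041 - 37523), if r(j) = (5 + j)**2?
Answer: -859839551/9025632 ≈ -95.266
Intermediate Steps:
(-49348 + 1/r(-137))/(38041 - 37523) = (-49348 + 1/((5 - 137)**2))/(38041 - 37523) = (-49348 + 1/((-132)**2))/518 = (-49348 + 1/17424)*(1/518) = -859839551/17424*1/518 = -859839551/9025632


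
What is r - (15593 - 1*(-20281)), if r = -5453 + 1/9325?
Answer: -385374274/9325 ≈ -41327.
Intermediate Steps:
r = -50849224/9325 (r = -5453 + 1/9325 = -50849224/9325 ≈ -5453.0)
r - (15593 - 1*(-20281)) = -50849224/9325 - (15593 - 1*(-20281)) = -50849224/9325 - (15593 + 20281) = -50849224/9325 - 1*35874 = -50849224/9325 - 35874 = -385374274/9325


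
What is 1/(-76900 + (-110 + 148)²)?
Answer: -1/75456 ≈ -1.3253e-5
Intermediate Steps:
1/(-76900 + (-110 + 148)²) = 1/(-76900 + 38²) = 1/(-76900 + 1444) = 1/(-75456) = -1/75456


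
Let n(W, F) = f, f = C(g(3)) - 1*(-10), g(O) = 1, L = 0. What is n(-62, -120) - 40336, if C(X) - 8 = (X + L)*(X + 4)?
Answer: -40313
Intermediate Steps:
C(X) = 8 + X*(4 + X) (C(X) = 8 + (X + 0)*(X + 4) = 8 + X*(4 + X))
f = 23 (f = (8 + 1**2 + 4*1) - 1*(-10) = (8 + 1 + 4) + 10 = 13 + 10 = 23)
n(W, F) = 23
n(-62, -120) - 40336 = 23 - 40336 = -40313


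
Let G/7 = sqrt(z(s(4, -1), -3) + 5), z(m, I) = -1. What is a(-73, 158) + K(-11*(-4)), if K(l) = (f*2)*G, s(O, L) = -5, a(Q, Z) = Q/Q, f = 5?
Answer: 141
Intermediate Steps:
a(Q, Z) = 1
G = 14 (G = 7*sqrt(-1 + 5) = 7*sqrt(4) = 7*2 = 14)
K(l) = 140 (K(l) = (5*2)*14 = 10*14 = 140)
a(-73, 158) + K(-11*(-4)) = 1 + 140 = 141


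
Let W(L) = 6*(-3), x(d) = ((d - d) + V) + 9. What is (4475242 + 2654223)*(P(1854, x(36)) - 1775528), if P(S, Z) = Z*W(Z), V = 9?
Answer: -12660874679180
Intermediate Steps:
x(d) = 18 (x(d) = ((d - d) + 9) + 9 = (0 + 9) + 9 = 9 + 9 = 18)
W(L) = -18
P(S, Z) = -18*Z (P(S, Z) = Z*(-18) = -18*Z)
(4475242 + 2654223)*(P(1854, x(36)) - 1775528) = (4475242 + 2654223)*(-18*18 - 1775528) = 7129465*(-324 - 1775528) = 7129465*(-1775852) = -12660874679180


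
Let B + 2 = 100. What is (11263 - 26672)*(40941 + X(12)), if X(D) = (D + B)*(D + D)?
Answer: -671539629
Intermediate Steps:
B = 98 (B = -2 + 100 = 98)
X(D) = 2*D*(98 + D) (X(D) = (D + 98)*(D + D) = (98 + D)*(2*D) = 2*D*(98 + D))
(11263 - 26672)*(40941 + X(12)) = (11263 - 26672)*(40941 + 2*12*(98 + 12)) = -15409*(40941 + 2*12*110) = -15409*(40941 + 2640) = -15409*43581 = -671539629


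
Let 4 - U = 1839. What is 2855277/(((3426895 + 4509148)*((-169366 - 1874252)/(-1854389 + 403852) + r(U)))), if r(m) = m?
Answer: -4141684933749/21107428309018411 ≈ -0.00019622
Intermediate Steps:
U = -1835 (U = 4 - 1*1839 = 4 - 1839 = -1835)
2855277/(((3426895 + 4509148)*((-169366 - 1874252)/(-1854389 + 403852) + r(U)))) = 2855277/(((3426895 + 4509148)*((-169366 - 1874252)/(-1854389 + 403852) - 1835))) = 2855277/((7936043*(-2043618/(-1450537) - 1835))) = 2855277/((7936043*(-2043618*(-1/1450537) - 1835))) = 2855277/((7936043*(2043618/1450537 - 1835))) = 2855277/((7936043*(-2659691777/1450537))) = 2855277/(-21107428309018411/1450537) = 2855277*(-1450537/21107428309018411) = -4141684933749/21107428309018411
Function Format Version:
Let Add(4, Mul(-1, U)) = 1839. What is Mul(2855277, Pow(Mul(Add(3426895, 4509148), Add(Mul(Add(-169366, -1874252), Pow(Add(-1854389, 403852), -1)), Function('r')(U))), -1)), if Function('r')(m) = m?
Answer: Rational(-4141684933749, 21107428309018411) ≈ -0.00019622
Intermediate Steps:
U = -1835 (U = Add(4, Mul(-1, 1839)) = Add(4, -1839) = -1835)
Mul(2855277, Pow(Mul(Add(3426895, 4509148), Add(Mul(Add(-169366, -1874252), Pow(Add(-1854389, 403852), -1)), Function('r')(U))), -1)) = Mul(2855277, Pow(Mul(Add(3426895, 4509148), Add(Mul(Add(-169366, -1874252), Pow(Add(-1854389, 403852), -1)), -1835)), -1)) = Mul(2855277, Pow(Mul(7936043, Add(Mul(-2043618, Pow(-1450537, -1)), -1835)), -1)) = Mul(2855277, Pow(Mul(7936043, Add(Mul(-2043618, Rational(-1, 1450537)), -1835)), -1)) = Mul(2855277, Pow(Mul(7936043, Add(Rational(2043618, 1450537), -1835)), -1)) = Mul(2855277, Pow(Mul(7936043, Rational(-2659691777, 1450537)), -1)) = Mul(2855277, Pow(Rational(-21107428309018411, 1450537), -1)) = Mul(2855277, Rational(-1450537, 21107428309018411)) = Rational(-4141684933749, 21107428309018411)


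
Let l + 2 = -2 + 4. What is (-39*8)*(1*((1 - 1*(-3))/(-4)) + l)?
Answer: 312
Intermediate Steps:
l = 0 (l = -2 + (-2 + 4) = -2 + 2 = 0)
(-39*8)*(1*((1 - 1*(-3))/(-4)) + l) = (-39*8)*(1*((1 - 1*(-3))/(-4)) + 0) = -312*(1*((1 + 3)*(-¼)) + 0) = -312*(1*(4*(-¼)) + 0) = -312*(1*(-1) + 0) = -312*(-1 + 0) = -312*(-1) = 312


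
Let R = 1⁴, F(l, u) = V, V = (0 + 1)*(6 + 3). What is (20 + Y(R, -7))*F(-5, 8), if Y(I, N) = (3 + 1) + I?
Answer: 225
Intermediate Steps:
V = 9 (V = 1*9 = 9)
F(l, u) = 9
R = 1
Y(I, N) = 4 + I
(20 + Y(R, -7))*F(-5, 8) = (20 + (4 + 1))*9 = (20 + 5)*9 = 25*9 = 225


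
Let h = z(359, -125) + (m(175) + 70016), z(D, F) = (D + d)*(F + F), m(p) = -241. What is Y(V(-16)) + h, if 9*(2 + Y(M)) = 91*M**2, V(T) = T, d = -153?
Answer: 187753/9 ≈ 20861.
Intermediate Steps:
z(D, F) = 2*F*(-153 + D) (z(D, F) = (D - 153)*(F + F) = (-153 + D)*(2*F) = 2*F*(-153 + D))
Y(M) = -2 + 91*M**2/9 (Y(M) = -2 + (91*M**2)/9 = -2 + 91*M**2/9)
h = 18275 (h = 2*(-125)*(-153 + 359) + (-241 + 70016) = 2*(-125)*206 + 69775 = -51500 + 69775 = 18275)
Y(V(-16)) + h = (-2 + (91/9)*(-16)**2) + 18275 = (-2 + (91/9)*256) + 18275 = (-2 + 23296/9) + 18275 = 23278/9 + 18275 = 187753/9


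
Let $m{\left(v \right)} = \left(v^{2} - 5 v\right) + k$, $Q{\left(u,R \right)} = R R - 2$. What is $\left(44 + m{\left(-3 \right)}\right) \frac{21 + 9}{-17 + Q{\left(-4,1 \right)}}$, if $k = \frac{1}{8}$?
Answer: $- \frac{2725}{24} \approx -113.54$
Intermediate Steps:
$Q{\left(u,R \right)} = -2 + R^{2}$ ($Q{\left(u,R \right)} = R^{2} - 2 = -2 + R^{2}$)
$k = \frac{1}{8} \approx 0.125$
$m{\left(v \right)} = \frac{1}{8} + v^{2} - 5 v$ ($m{\left(v \right)} = \left(v^{2} - 5 v\right) + \frac{1}{8} = \frac{1}{8} + v^{2} - 5 v$)
$\left(44 + m{\left(-3 \right)}\right) \frac{21 + 9}{-17 + Q{\left(-4,1 \right)}} = \left(44 + \left(\frac{1}{8} + \left(-3\right)^{2} - -15\right)\right) \frac{21 + 9}{-17 - \left(2 - 1^{2}\right)} = \left(44 + \left(\frac{1}{8} + 9 + 15\right)\right) \frac{30}{-17 + \left(-2 + 1\right)} = \left(44 + \frac{193}{8}\right) \frac{30}{-17 - 1} = \frac{545 \frac{30}{-18}}{8} = \frac{545 \cdot 30 \left(- \frac{1}{18}\right)}{8} = \frac{545}{8} \left(- \frac{5}{3}\right) = - \frac{2725}{24}$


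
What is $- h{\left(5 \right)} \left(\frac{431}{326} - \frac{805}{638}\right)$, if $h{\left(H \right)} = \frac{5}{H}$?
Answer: $- \frac{3137}{51997} \approx -0.06033$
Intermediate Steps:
$- h{\left(5 \right)} \left(\frac{431}{326} - \frac{805}{638}\right) = - \frac{5}{5} \left(\frac{431}{326} - \frac{805}{638}\right) = - \frac{5}{5} \left(431 \cdot \frac{1}{326} - \frac{805}{638}\right) = \left(-1\right) 1 \left(\frac{431}{326} - \frac{805}{638}\right) = \left(-1\right) \frac{3137}{51997} = - \frac{3137}{51997}$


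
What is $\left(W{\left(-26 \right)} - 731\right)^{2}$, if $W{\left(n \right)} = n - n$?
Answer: $534361$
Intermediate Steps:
$W{\left(n \right)} = 0$
$\left(W{\left(-26 \right)} - 731\right)^{2} = \left(0 - 731\right)^{2} = \left(-731\right)^{2} = 534361$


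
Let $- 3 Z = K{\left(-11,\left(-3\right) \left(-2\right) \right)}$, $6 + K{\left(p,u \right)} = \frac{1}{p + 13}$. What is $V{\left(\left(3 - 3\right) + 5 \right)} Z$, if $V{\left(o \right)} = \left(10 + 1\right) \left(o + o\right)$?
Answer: $\frac{605}{3} \approx 201.67$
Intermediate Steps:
$K{\left(p,u \right)} = -6 + \frac{1}{13 + p}$ ($K{\left(p,u \right)} = -6 + \frac{1}{p + 13} = -6 + \frac{1}{13 + p}$)
$V{\left(o \right)} = 22 o$ ($V{\left(o \right)} = 11 \cdot 2 o = 22 o$)
$Z = \frac{11}{6}$ ($Z = - \frac{\frac{1}{13 - 11} \left(-77 - -66\right)}{3} = - \frac{\frac{1}{2} \left(-77 + 66\right)}{3} = - \frac{\frac{1}{2} \left(-11\right)}{3} = \left(- \frac{1}{3}\right) \left(- \frac{11}{2}\right) = \frac{11}{6} \approx 1.8333$)
$V{\left(\left(3 - 3\right) + 5 \right)} Z = 22 \left(\left(3 - 3\right) + 5\right) \frac{11}{6} = 22 \left(0 + 5\right) \frac{11}{6} = 22 \cdot 5 \cdot \frac{11}{6} = 110 \cdot \frac{11}{6} = \frac{605}{3}$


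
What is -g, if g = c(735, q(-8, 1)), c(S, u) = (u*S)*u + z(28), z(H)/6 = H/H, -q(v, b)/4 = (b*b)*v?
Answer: -752646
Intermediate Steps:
q(v, b) = -4*v*b² (q(v, b) = -4*b*b*v = -4*b²*v = -4*v*b²)
z(H) = 6 (z(H) = 6*(H/H) = 6*1 = 6)
c(S, u) = 6 + S*u² (c(S, u) = (u*S)*u + 6 = (S*u)*u + 6 = S*u² + 6 = 6 + S*u²)
g = 752646 (g = 6 + 735*(-4*(-8)*1²)² = 6 + 735*(-4*(-8)*1)² = 6 + 735*32² = 6 + 735*1024 = 6 + 752640 = 752646)
-g = -1*752646 = -752646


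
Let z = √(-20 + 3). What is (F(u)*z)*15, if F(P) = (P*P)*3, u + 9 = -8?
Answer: 13005*I*√17 ≈ 53621.0*I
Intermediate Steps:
u = -17 (u = -9 - 8 = -17)
z = I*√17 (z = √(-17) = I*√17 ≈ 4.1231*I)
F(P) = 3*P² (F(P) = P²*3 = 3*P²)
(F(u)*z)*15 = ((3*(-17)²)*(I*√17))*15 = ((3*289)*(I*√17))*15 = (867*(I*√17))*15 = (867*I*√17)*15 = 13005*I*√17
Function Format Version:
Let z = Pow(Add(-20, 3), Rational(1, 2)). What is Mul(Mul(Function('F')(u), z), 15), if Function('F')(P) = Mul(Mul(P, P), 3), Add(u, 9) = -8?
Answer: Mul(13005, I, Pow(17, Rational(1, 2))) ≈ Mul(53621., I)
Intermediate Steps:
u = -17 (u = Add(-9, -8) = -17)
z = Mul(I, Pow(17, Rational(1, 2))) (z = Pow(-17, Rational(1, 2)) = Mul(I, Pow(17, Rational(1, 2))) ≈ Mul(4.1231, I))
Function('F')(P) = Mul(3, Pow(P, 2)) (Function('F')(P) = Mul(Pow(P, 2), 3) = Mul(3, Pow(P, 2)))
Mul(Mul(Function('F')(u), z), 15) = Mul(Mul(Mul(3, Pow(-17, 2)), Mul(I, Pow(17, Rational(1, 2)))), 15) = Mul(Mul(Mul(3, 289), Mul(I, Pow(17, Rational(1, 2)))), 15) = Mul(Mul(867, Mul(I, Pow(17, Rational(1, 2)))), 15) = Mul(Mul(867, I, Pow(17, Rational(1, 2))), 15) = Mul(13005, I, Pow(17, Rational(1, 2)))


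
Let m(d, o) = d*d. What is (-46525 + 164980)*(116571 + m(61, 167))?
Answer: 14249188860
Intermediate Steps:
m(d, o) = d**2
(-46525 + 164980)*(116571 + m(61, 167)) = (-46525 + 164980)*(116571 + 61**2) = 118455*(116571 + 3721) = 118455*120292 = 14249188860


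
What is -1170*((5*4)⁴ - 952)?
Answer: -186086160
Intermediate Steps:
-1170*((5*4)⁴ - 952) = -1170*(20⁴ - 952) = -1170*(160000 - 952) = -1170*159048 = -186086160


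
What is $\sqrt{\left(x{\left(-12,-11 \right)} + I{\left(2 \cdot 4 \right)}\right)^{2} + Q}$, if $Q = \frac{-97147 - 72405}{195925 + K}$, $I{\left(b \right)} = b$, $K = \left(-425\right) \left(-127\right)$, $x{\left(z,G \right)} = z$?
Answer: $\frac{2 \sqrt{12204453}}{1785} \approx 3.9143$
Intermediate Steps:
$K = 53975$
$Q = - \frac{42388}{62475}$ ($Q = \frac{-97147 - 72405}{195925 + 53975} = - \frac{169552}{249900} = \left(-169552\right) \frac{1}{249900} = - \frac{42388}{62475} \approx -0.67848$)
$\sqrt{\left(x{\left(-12,-11 \right)} + I{\left(2 \cdot 4 \right)}\right)^{2} + Q} = \sqrt{\left(-12 + 2 \cdot 4\right)^{2} - \frac{42388}{62475}} = \sqrt{\left(-12 + 8\right)^{2} - \frac{42388}{62475}} = \sqrt{\left(-4\right)^{2} - \frac{42388}{62475}} = \sqrt{16 - \frac{42388}{62475}} = \sqrt{\frac{957212}{62475}} = \frac{2 \sqrt{12204453}}{1785}$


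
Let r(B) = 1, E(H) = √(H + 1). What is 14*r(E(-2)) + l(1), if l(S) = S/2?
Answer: 29/2 ≈ 14.500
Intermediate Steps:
l(S) = S/2 (l(S) = S*(½) = S/2)
E(H) = √(1 + H)
14*r(E(-2)) + l(1) = 14*1 + (½)*1 = 14 + ½ = 29/2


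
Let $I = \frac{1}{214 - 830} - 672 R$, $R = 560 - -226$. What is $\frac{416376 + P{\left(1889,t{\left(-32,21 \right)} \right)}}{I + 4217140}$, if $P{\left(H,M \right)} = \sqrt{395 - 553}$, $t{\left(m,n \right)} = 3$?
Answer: $\frac{85495872}{757463989} + \frac{616 i \sqrt{158}}{2272391967} \approx 0.11287 + 3.4074 \cdot 10^{-6} i$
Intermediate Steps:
$R = 786$ ($R = 560 + 226 = 786$)
$P{\left(H,M \right)} = i \sqrt{158}$ ($P{\left(H,M \right)} = \sqrt{-158} = i \sqrt{158}$)
$I = - \frac{325366273}{616}$ ($I = \frac{1}{214 - 830} - 528192 = \frac{1}{-616} - 528192 = - \frac{1}{616} - 528192 = - \frac{325366273}{616} \approx -5.2819 \cdot 10^{5}$)
$\frac{416376 + P{\left(1889,t{\left(-32,21 \right)} \right)}}{I + 4217140} = \frac{416376 + i \sqrt{158}}{- \frac{325366273}{616} + 4217140} = \frac{416376 + i \sqrt{158}}{\frac{2272391967}{616}} = \left(416376 + i \sqrt{158}\right) \frac{616}{2272391967} = \frac{85495872}{757463989} + \frac{616 i \sqrt{158}}{2272391967}$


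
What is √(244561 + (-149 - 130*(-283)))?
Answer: √281202 ≈ 530.29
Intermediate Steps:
√(244561 + (-149 - 130*(-283))) = √(244561 + (-149 + 36790)) = √(244561 + 36641) = √281202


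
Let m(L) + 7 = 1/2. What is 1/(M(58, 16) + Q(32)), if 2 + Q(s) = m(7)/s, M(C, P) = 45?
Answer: 64/2739 ≈ 0.023366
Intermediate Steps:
m(L) = -13/2 (m(L) = -7 + 1/2 = -7 + ½ = -13/2)
Q(s) = -2 - 13/(2*s)
1/(M(58, 16) + Q(32)) = 1/(45 + (-2 - 13/2/32)) = 1/(45 + (-2 - 13/2*1/32)) = 1/(45 + (-2 - 13/64)) = 1/(45 - 141/64) = 1/(2739/64) = 64/2739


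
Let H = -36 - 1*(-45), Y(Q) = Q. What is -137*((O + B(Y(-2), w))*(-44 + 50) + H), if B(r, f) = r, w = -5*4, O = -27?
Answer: 22605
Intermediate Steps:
w = -20
H = 9 (H = -36 + 45 = 9)
-137*((O + B(Y(-2), w))*(-44 + 50) + H) = -137*((-27 - 2)*(-44 + 50) + 9) = -137*(-29*6 + 9) = -137*(-174 + 9) = -137*(-165) = 22605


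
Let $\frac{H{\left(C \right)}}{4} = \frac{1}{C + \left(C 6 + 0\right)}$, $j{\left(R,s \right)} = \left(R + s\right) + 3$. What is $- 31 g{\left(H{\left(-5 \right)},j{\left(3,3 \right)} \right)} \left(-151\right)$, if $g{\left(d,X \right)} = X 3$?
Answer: $126387$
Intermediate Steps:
$j{\left(R,s \right)} = 3 + R + s$
$H{\left(C \right)} = \frac{4}{7 C}$ ($H{\left(C \right)} = \frac{4}{C + \left(C 6 + 0\right)} = \frac{4}{C + \left(6 C + 0\right)} = \frac{4}{C + 6 C} = \frac{4}{7 C}$)
$g{\left(d,X \right)} = 3 X$
$- 31 g{\left(H{\left(-5 \right)},j{\left(3,3 \right)} \right)} \left(-151\right) = - 31 \cdot 3 \left(3 + 3 + 3\right) \left(-151\right) = - 31 \cdot 3 \cdot 9 \left(-151\right) = \left(-31\right) 27 \left(-151\right) = \left(-837\right) \left(-151\right) = 126387$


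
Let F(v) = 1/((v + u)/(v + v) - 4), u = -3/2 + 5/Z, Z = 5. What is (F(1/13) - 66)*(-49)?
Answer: 87514/27 ≈ 3241.3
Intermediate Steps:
u = -½ (u = -3/2 + 5/5 = -3*½ + 5*(⅕) = -3/2 + 1 = -½ ≈ -0.50000)
F(v) = 1/(-4 + (-½ + v)/(2*v)) (F(v) = 1/((v - ½)/(v + v) - 4) = 1/((-½ + v)/((2*v)) - 4) = 1/((-½ + v)*(1/(2*v)) - 4) = 1/((-½ + v)/(2*v) - 4) = 1/(-4 + (-½ + v)/(2*v)))
(F(1/13) - 66)*(-49) = (-4/(13*(1 + 14/13)) - 66)*(-49) = (-4*1/13/(1 + 14*(1/13)) - 66)*(-49) = (-4*1/13/(1 + 14/13) - 66)*(-49) = (-4*1/13/27/13 - 66)*(-49) = (-4*1/13*13/27 - 66)*(-49) = (-4/27 - 66)*(-49) = -1786/27*(-49) = 87514/27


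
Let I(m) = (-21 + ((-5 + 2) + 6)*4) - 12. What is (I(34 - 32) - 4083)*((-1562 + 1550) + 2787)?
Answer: -11388600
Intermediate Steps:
I(m) = -21 (I(m) = (-21 + (-3 + 6)*4) - 12 = (-21 + 3*4) - 12 = (-21 + 12) - 12 = -9 - 12 = -21)
(I(34 - 32) - 4083)*((-1562 + 1550) + 2787) = (-21 - 4083)*((-1562 + 1550) + 2787) = -4104*(-12 + 2787) = -4104*2775 = -11388600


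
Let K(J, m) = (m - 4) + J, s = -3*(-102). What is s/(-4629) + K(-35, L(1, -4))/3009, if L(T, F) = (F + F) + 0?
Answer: -379439/4642887 ≈ -0.081725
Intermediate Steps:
L(T, F) = 2*F (L(T, F) = 2*F + 0 = 2*F)
s = 306
K(J, m) = -4 + J + m (K(J, m) = (-4 + m) + J = -4 + J + m)
s/(-4629) + K(-35, L(1, -4))/3009 = 306/(-4629) + (-4 - 35 + 2*(-4))/3009 = 306*(-1/4629) + (-4 - 35 - 8)*(1/3009) = -102/1543 - 47*1/3009 = -102/1543 - 47/3009 = -379439/4642887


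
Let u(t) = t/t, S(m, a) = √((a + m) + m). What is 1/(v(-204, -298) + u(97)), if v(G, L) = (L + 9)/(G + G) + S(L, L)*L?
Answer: 984/45729088657 + 171648*I*√894/45729088657 ≈ 2.1518e-8 + 0.00011223*I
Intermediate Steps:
S(m, a) = √(a + 2*m)
u(t) = 1
v(G, L) = √3*L^(3/2) + (9 + L)/(2*G) (v(G, L) = (L + 9)/(G + G) + √(L + 2*L)*L = (9 + L)/((2*G)) + √(3*L)*L = (9 + L)*(1/(2*G)) + (√3*√L)*L = (9 + L)/(2*G) + √3*L^(3/2) = √3*L^(3/2) + (9 + L)/(2*G))
1/(v(-204, -298) + u(97)) = 1/((½)*(9 - 298 + 2*(-204)*√3*(-298)^(3/2))/(-204) + 1) = 1/((½)*(-1/204)*(9 - 298 + 2*(-204)*√3*(-298*I*√298)) + 1) = 1/((½)*(-1/204)*(9 - 298 + 121584*I*√894) + 1) = 1/((½)*(-1/204)*(-289 + 121584*I*√894) + 1) = 1/((17/24 - 298*I*√894) + 1) = 1/(41/24 - 298*I*√894)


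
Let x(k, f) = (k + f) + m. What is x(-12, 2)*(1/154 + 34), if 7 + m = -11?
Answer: -10474/11 ≈ -952.18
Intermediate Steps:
m = -18 (m = -7 - 11 = -18)
x(k, f) = -18 + f + k (x(k, f) = (k + f) - 18 = (f + k) - 18 = -18 + f + k)
x(-12, 2)*(1/154 + 34) = (-18 + 2 - 12)*(1/154 + 34) = -28*(1/154 + 34) = -28*5237/154 = -10474/11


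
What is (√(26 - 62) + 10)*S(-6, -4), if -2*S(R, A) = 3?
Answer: -15 - 9*I ≈ -15.0 - 9.0*I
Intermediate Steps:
S(R, A) = -3/2 (S(R, A) = -½*3 = -3/2)
(√(26 - 62) + 10)*S(-6, -4) = (√(26 - 62) + 10)*(-3/2) = (√(-36) + 10)*(-3/2) = (6*I + 10)*(-3/2) = (10 + 6*I)*(-3/2) = -15 - 9*I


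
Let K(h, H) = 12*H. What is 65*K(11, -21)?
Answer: -16380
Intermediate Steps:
65*K(11, -21) = 65*(12*(-21)) = 65*(-252) = -16380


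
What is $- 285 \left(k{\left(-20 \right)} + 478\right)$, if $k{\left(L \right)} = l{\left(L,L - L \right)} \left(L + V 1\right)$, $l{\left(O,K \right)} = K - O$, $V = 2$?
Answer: $-33630$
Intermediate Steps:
$k{\left(L \right)} = - L \left(2 + L\right)$ ($k{\left(L \right)} = \left(\left(L - L\right) - L\right) \left(L + 2 \cdot 1\right) = \left(0 - L\right) \left(L + 2\right) = - L \left(2 + L\right)$)
$- 285 \left(k{\left(-20 \right)} + 478\right) = - 285 \left(\left(-1\right) \left(-20\right) \left(2 - 20\right) + 478\right) = - 285 \left(\left(-1\right) \left(-20\right) \left(-18\right) + 478\right) = - 285 \left(-360 + 478\right) = \left(-285\right) 118 = -33630$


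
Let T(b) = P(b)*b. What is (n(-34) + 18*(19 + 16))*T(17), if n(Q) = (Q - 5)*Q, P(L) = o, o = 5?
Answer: 166260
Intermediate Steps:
P(L) = 5
T(b) = 5*b
n(Q) = Q*(-5 + Q) (n(Q) = (-5 + Q)*Q = Q*(-5 + Q))
(n(-34) + 18*(19 + 16))*T(17) = (-34*(-5 - 34) + 18*(19 + 16))*(5*17) = (-34*(-39) + 18*35)*85 = (1326 + 630)*85 = 1956*85 = 166260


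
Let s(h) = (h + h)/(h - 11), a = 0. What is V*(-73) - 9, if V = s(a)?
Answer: -9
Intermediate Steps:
s(h) = 2*h/(-11 + h) (s(h) = (2*h)/(-11 + h) = 2*h/(-11 + h))
V = 0 (V = 2*0/(-11 + 0) = 2*0/(-11) = 2*0*(-1/11) = 0)
V*(-73) - 9 = 0*(-73) - 9 = 0 - 9 = -9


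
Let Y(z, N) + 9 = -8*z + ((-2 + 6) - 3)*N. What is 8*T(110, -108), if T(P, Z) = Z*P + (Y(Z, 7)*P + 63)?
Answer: 664024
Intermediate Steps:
Y(z, N) = -9 + N - 8*z (Y(z, N) = -9 + (-8*z + ((-2 + 6) - 3)*N) = -9 + (-8*z + (4 - 3)*N) = -9 + (-8*z + 1*N) = -9 + (-8*z + N) = -9 + (N - 8*z) = -9 + N - 8*z)
T(P, Z) = 63 + P*Z + P*(-2 - 8*Z) (T(P, Z) = Z*P + ((-9 + 7 - 8*Z)*P + 63) = P*Z + ((-2 - 8*Z)*P + 63) = P*Z + (P*(-2 - 8*Z) + 63) = P*Z + (63 + P*(-2 - 8*Z)) = 63 + P*Z + P*(-2 - 8*Z))
8*T(110, -108) = 8*(63 - 2*110 - 7*110*(-108)) = 8*(63 - 220 + 83160) = 8*83003 = 664024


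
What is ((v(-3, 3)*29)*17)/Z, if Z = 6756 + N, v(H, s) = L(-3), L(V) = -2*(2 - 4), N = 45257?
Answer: 1972/52013 ≈ 0.037914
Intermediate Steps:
L(V) = 4 (L(V) = -2*(-2) = 4)
v(H, s) = 4
Z = 52013 (Z = 6756 + 45257 = 52013)
((v(-3, 3)*29)*17)/Z = ((4*29)*17)/52013 = (116*17)*(1/52013) = 1972*(1/52013) = 1972/52013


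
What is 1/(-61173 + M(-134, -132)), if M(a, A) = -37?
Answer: -1/61210 ≈ -1.6337e-5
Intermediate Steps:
1/(-61173 + M(-134, -132)) = 1/(-61173 - 37) = 1/(-61210) = -1/61210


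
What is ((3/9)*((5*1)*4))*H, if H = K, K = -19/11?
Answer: -380/33 ≈ -11.515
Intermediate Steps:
K = -19/11 (K = -19*1/11 = -19/11 ≈ -1.7273)
H = -19/11 ≈ -1.7273
((3/9)*((5*1)*4))*H = ((3/9)*((5*1)*4))*(-19/11) = ((3*(1/9))*(5*4))*(-19/11) = ((1/3)*20)*(-19/11) = (20/3)*(-19/11) = -380/33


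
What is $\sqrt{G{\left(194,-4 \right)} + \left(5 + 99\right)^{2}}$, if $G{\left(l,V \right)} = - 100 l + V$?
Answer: $2 i \sqrt{2147} \approx 92.672 i$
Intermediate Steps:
$G{\left(l,V \right)} = V - 100 l$
$\sqrt{G{\left(194,-4 \right)} + \left(5 + 99\right)^{2}} = \sqrt{\left(-4 - 19400\right) + \left(5 + 99\right)^{2}} = \sqrt{\left(-4 - 19400\right) + 104^{2}} = \sqrt{-19404 + 10816} = \sqrt{-8588} = 2 i \sqrt{2147}$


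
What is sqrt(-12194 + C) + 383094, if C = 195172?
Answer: 383094 + sqrt(182978) ≈ 3.8352e+5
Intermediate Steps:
sqrt(-12194 + C) + 383094 = sqrt(-12194 + 195172) + 383094 = sqrt(182978) + 383094 = 383094 + sqrt(182978)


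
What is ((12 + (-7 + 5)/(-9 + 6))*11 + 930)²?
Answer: 10291264/9 ≈ 1.1435e+6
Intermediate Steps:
((12 + (-7 + 5)/(-9 + 6))*11 + 930)² = ((12 - 2/(-3))*11 + 930)² = ((12 - 2*(-⅓))*11 + 930)² = ((12 + ⅔)*11 + 930)² = ((38/3)*11 + 930)² = (418/3 + 930)² = (3208/3)² = 10291264/9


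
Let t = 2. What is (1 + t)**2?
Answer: 9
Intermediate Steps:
(1 + t)**2 = (1 + 2)**2 = 3**2 = 9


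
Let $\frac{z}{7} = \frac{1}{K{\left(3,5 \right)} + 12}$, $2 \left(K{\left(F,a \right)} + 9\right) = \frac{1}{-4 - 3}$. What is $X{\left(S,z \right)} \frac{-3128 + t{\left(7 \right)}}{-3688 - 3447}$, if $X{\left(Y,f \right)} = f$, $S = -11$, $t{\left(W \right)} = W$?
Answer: $\frac{305858}{292535} \approx 1.0455$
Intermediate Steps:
$K{\left(F,a \right)} = - \frac{127}{14}$ ($K{\left(F,a \right)} = -9 + \frac{1}{2 \left(-4 - 3\right)} = -9 + \frac{1}{2 \left(-7\right)} = -9 + \frac{1}{2} \left(- \frac{1}{7}\right) = -9 - \frac{1}{14} = - \frac{127}{14}$)
$z = \frac{98}{41}$ ($z = \frac{7}{- \frac{127}{14} + 12} = \frac{7}{\frac{41}{14}} = 7 \cdot \frac{14}{41} = \frac{98}{41} \approx 2.3902$)
$X{\left(S,z \right)} \frac{-3128 + t{\left(7 \right)}}{-3688 - 3447} = \frac{98 \frac{-3128 + 7}{-3688 - 3447}}{41} = \frac{98 \left(- \frac{3121}{-7135}\right)}{41} = \frac{98 \left(\left(-3121\right) \left(- \frac{1}{7135}\right)\right)}{41} = \frac{98}{41} \cdot \frac{3121}{7135} = \frac{305858}{292535}$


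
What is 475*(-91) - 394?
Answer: -43619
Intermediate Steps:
475*(-91) - 394 = -43225 - 394 = -43619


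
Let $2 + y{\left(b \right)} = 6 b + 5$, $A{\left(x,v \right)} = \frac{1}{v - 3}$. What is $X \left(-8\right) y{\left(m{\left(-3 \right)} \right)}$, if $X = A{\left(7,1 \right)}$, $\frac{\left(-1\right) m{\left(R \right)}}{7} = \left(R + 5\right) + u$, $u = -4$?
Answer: $348$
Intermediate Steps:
$m{\left(R \right)} = -7 - 7 R$ ($m{\left(R \right)} = - 7 \left(\left(R + 5\right) - 4\right) = - 7 \left(\left(5 + R\right) - 4\right) = - 7 \left(1 + R\right) = -7 - 7 R$)
$A{\left(x,v \right)} = \frac{1}{-3 + v}$
$X = - \frac{1}{2}$ ($X = \frac{1}{-3 + 1} = \frac{1}{-2} = - \frac{1}{2} \approx -0.5$)
$y{\left(b \right)} = 3 + 6 b$ ($y{\left(b \right)} = -2 + \left(6 b + 5\right) = -2 + \left(5 + 6 b\right) = 3 + 6 b$)
$X \left(-8\right) y{\left(m{\left(-3 \right)} \right)} = \left(- \frac{1}{2}\right) \left(-8\right) \left(3 + 6 \left(-7 - -21\right)\right) = 4 \left(3 + 6 \left(-7 + 21\right)\right) = 4 \left(3 + 6 \cdot 14\right) = 4 \left(3 + 84\right) = 4 \cdot 87 = 348$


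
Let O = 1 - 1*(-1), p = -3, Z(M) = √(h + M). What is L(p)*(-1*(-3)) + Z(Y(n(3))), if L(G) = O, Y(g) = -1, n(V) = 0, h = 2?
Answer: 7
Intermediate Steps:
Z(M) = √(2 + M)
O = 2 (O = 1 + 1 = 2)
L(G) = 2
L(p)*(-1*(-3)) + Z(Y(n(3))) = 2*(-1*(-3)) + √(2 - 1) = 2*3 + √1 = 6 + 1 = 7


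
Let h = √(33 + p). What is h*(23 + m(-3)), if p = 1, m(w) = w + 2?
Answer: 22*√34 ≈ 128.28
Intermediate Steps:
m(w) = 2 + w
h = √34 (h = √(33 + 1) = √34 ≈ 5.8309)
h*(23 + m(-3)) = √34*(23 + (2 - 3)) = √34*(23 - 1) = √34*22 = 22*√34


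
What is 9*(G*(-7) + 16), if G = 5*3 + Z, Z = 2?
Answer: -927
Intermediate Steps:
G = 17 (G = 5*3 + 2 = 15 + 2 = 17)
9*(G*(-7) + 16) = 9*(17*(-7) + 16) = 9*(-119 + 16) = 9*(-103) = -927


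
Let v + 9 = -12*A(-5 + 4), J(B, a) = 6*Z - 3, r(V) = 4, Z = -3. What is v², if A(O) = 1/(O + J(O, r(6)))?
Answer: 8649/121 ≈ 71.479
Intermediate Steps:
J(B, a) = -21 (J(B, a) = 6*(-3) - 3 = -18 - 3 = -21)
A(O) = 1/(-21 + O) (A(O) = 1/(O - 21) = 1/(-21 + O))
v = -93/11 (v = -9 - 12/(-21 + (-5 + 4)) = -9 - 12/(-21 - 1) = -9 - 12/(-22) = -9 - 12*(-1/22) = -9 + 6/11 = -93/11 ≈ -8.4545)
v² = (-93/11)² = 8649/121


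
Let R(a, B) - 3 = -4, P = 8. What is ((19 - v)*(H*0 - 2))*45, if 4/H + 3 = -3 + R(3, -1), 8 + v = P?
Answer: -1710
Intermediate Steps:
R(a, B) = -1 (R(a, B) = 3 - 4 = -1)
v = 0 (v = -8 + 8 = 0)
H = -4/7 (H = 4/(-3 + (-3 - 1)) = 4/(-3 - 4) = 4/(-7) = 4*(-⅐) = -4/7 ≈ -0.57143)
((19 - v)*(H*0 - 2))*45 = ((19 - 1*0)*(-4/7*0 - 2))*45 = ((19 + 0)*(0 - 2))*45 = (19*(-2))*45 = -38*45 = -1710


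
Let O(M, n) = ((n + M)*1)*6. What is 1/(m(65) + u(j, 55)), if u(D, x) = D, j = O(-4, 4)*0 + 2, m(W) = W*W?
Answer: 1/4227 ≈ 0.00023657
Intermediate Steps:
O(M, n) = 6*M + 6*n (O(M, n) = ((M + n)*1)*6 = (M + n)*6 = 6*M + 6*n)
m(W) = W²
j = 2 (j = (6*(-4) + 6*4)*0 + 2 = (-24 + 24)*0 + 2 = 0*0 + 2 = 0 + 2 = 2)
1/(m(65) + u(j, 55)) = 1/(65² + 2) = 1/(4225 + 2) = 1/4227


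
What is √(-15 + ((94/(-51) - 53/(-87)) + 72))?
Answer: √121984962/1479 ≈ 7.4677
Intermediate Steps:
√(-15 + ((94/(-51) - 53/(-87)) + 72)) = √(-15 + ((94*(-1/51) - 53*(-1/87)) + 72)) = √(-15 + ((-94/51 + 53/87) + 72)) = √(-15 + (-1825/1479 + 72)) = √(-15 + 104663/1479) = √(82478/1479) = √121984962/1479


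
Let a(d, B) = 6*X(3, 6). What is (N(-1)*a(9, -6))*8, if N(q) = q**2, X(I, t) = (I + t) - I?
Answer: 288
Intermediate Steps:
X(I, t) = t
a(d, B) = 36 (a(d, B) = 6*6 = 36)
(N(-1)*a(9, -6))*8 = ((-1)**2*36)*8 = (1*36)*8 = 36*8 = 288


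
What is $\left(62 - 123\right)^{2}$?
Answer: $3721$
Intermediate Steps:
$\left(62 - 123\right)^{2} = \left(-61\right)^{2} = 3721$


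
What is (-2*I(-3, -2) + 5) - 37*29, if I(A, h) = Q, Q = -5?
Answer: -1058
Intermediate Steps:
I(A, h) = -5
(-2*I(-3, -2) + 5) - 37*29 = (-2*(-5) + 5) - 37*29 = (10 + 5) - 1073 = 15 - 1073 = -1058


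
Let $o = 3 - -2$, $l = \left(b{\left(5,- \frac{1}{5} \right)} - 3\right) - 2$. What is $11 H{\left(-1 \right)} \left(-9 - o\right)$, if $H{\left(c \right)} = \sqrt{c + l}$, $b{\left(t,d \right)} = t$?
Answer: $- 154 i \approx - 154.0 i$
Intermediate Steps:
$l = 0$ ($l = \left(5 - 3\right) - 2 = 2 - 2 = 0$)
$o = 5$ ($o = 3 + 2 = 5$)
$H{\left(c \right)} = \sqrt{c}$ ($H{\left(c \right)} = \sqrt{c + 0} = \sqrt{c}$)
$11 H{\left(-1 \right)} \left(-9 - o\right) = 11 \sqrt{-1} \left(-9 - 5\right) = 11 i \left(-9 - 5\right) = 11 i \left(-14\right) = - 154 i$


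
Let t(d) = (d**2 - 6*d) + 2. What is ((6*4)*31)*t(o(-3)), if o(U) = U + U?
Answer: 55056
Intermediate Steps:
o(U) = 2*U
t(d) = 2 + d**2 - 6*d
((6*4)*31)*t(o(-3)) = ((6*4)*31)*(2 + (2*(-3))**2 - 12*(-3)) = (24*31)*(2 + (-6)**2 - 6*(-6)) = 744*(2 + 36 + 36) = 744*74 = 55056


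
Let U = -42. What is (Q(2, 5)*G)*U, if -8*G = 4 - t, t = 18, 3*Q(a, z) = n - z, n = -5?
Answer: 245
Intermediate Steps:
Q(a, z) = -5/3 - z/3 (Q(a, z) = (-5 - z)/3 = -5/3 - z/3)
G = 7/4 (G = -(4 - 1*18)/8 = -(4 - 18)/8 = -⅛*(-14) = 7/4 ≈ 1.7500)
(Q(2, 5)*G)*U = ((-5/3 - ⅓*5)*(7/4))*(-42) = ((-5/3 - 5/3)*(7/4))*(-42) = -10/3*7/4*(-42) = -35/6*(-42) = 245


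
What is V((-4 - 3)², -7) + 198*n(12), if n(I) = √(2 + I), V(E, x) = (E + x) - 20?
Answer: 22 + 198*√14 ≈ 762.85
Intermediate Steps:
V(E, x) = -20 + E + x
V((-4 - 3)², -7) + 198*n(12) = (-20 + (-4 - 3)² - 7) + 198*√(2 + 12) = (-20 + (-7)² - 7) + 198*√14 = (-20 + 49 - 7) + 198*√14 = 22 + 198*√14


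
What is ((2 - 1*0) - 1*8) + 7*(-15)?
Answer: -111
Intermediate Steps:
((2 - 1*0) - 1*8) + 7*(-15) = ((2 + 0) - 8) - 105 = (2 - 8) - 105 = -6 - 105 = -111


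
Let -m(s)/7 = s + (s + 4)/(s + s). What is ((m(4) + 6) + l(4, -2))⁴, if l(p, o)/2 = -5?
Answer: 2313441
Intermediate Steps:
l(p, o) = -10 (l(p, o) = 2*(-5) = -10)
m(s) = -7*s - 7*(4 + s)/(2*s) (m(s) = -7*(s + (s + 4)/(s + s)) = -7*(s + (4 + s)/((2*s))) = -7*(s + (4 + s)*(1/(2*s))) = -7*(s + (4 + s)/(2*s)) = -7*s - 7*(4 + s)/(2*s))
((m(4) + 6) + l(4, -2))⁴ = (((-7/2 - 14/4 - 7*4) + 6) - 10)⁴ = (((-7/2 - 14*¼ - 28) + 6) - 10)⁴ = (((-7/2 - 7/2 - 28) + 6) - 10)⁴ = ((-35 + 6) - 10)⁴ = (-29 - 10)⁴ = (-39)⁴ = 2313441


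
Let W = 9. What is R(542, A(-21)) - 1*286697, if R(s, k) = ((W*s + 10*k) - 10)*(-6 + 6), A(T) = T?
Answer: -286697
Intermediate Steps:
R(s, k) = 0 (R(s, k) = ((9*s + 10*k) - 10)*(-6 + 6) = (-10 + 9*s + 10*k)*0 = 0)
R(542, A(-21)) - 1*286697 = 0 - 1*286697 = 0 - 286697 = -286697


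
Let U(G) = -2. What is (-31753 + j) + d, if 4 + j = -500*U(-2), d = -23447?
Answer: -54204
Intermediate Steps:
j = 996 (j = -4 - 500*(-2) = -4 + 1000 = 996)
(-31753 + j) + d = (-31753 + 996) - 23447 = -30757 - 23447 = -54204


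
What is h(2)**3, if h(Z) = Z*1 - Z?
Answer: 0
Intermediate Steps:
h(Z) = 0 (h(Z) = Z - Z = 0)
h(2)**3 = 0**3 = 0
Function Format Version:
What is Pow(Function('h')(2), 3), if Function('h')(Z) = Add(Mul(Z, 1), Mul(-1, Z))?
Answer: 0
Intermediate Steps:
Function('h')(Z) = 0 (Function('h')(Z) = Add(Z, Mul(-1, Z)) = 0)
Pow(Function('h')(2), 3) = Pow(0, 3) = 0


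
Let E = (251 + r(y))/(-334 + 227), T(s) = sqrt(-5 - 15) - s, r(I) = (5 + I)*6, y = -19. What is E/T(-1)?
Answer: -167/2247 + 334*I*sqrt(5)/2247 ≈ -0.074321 + 0.33238*I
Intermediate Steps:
r(I) = 30 + 6*I
T(s) = -s + 2*I*sqrt(5) (T(s) = sqrt(-20) - s = 2*I*sqrt(5) - s = -s + 2*I*sqrt(5))
E = -167/107 (E = (251 + (30 + 6*(-19)))/(-334 + 227) = (251 + (30 - 114))/(-107) = (251 - 84)*(-1/107) = 167*(-1/107) = -167/107 ≈ -1.5607)
E/T(-1) = -167/(107*(-1*(-1) + 2*I*sqrt(5))) = -167/(107*(1 + 2*I*sqrt(5)))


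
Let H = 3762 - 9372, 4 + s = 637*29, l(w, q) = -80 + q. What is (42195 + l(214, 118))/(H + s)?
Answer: 42233/12859 ≈ 3.2843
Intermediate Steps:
s = 18469 (s = -4 + 637*29 = -4 + 18473 = 18469)
H = -5610
(42195 + l(214, 118))/(H + s) = (42195 + (-80 + 118))/(-5610 + 18469) = (42195 + 38)/12859 = 42233*(1/12859) = 42233/12859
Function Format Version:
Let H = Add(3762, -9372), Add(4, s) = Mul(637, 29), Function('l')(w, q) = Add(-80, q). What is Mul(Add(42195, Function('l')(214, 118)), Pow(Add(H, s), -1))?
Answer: Rational(42233, 12859) ≈ 3.2843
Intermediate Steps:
s = 18469 (s = Add(-4, Mul(637, 29)) = Add(-4, 18473) = 18469)
H = -5610
Mul(Add(42195, Function('l')(214, 118)), Pow(Add(H, s), -1)) = Mul(Add(42195, Add(-80, 118)), Pow(Add(-5610, 18469), -1)) = Mul(Add(42195, 38), Pow(12859, -1)) = Mul(42233, Rational(1, 12859)) = Rational(42233, 12859)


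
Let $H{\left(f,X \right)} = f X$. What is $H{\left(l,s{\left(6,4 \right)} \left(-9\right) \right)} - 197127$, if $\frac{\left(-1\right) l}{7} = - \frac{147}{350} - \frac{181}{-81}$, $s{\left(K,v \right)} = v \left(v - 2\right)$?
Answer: $- \frac{44147803}{225} \approx -1.9621 \cdot 10^{5}$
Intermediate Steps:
$s{\left(K,v \right)} = v \left(-2 + v\right)$
$l = - \frac{51443}{4050}$ ($l = - 7 \left(- \frac{147}{350} - \frac{181}{-81}\right) = - 7 \left(\left(-147\right) \frac{1}{350} - - \frac{181}{81}\right) = - 7 \left(- \frac{21}{50} + \frac{181}{81}\right) = \left(-7\right) \frac{7349}{4050} = - \frac{51443}{4050} \approx -12.702$)
$H{\left(f,X \right)} = X f$
$H{\left(l,s{\left(6,4 \right)} \left(-9\right) \right)} - 197127 = 4 \left(-2 + 4\right) \left(-9\right) \left(- \frac{51443}{4050}\right) - 197127 = 4 \cdot 2 \left(-9\right) \left(- \frac{51443}{4050}\right) - 197127 = 8 \left(-9\right) \left(- \frac{51443}{4050}\right) - 197127 = \left(-72\right) \left(- \frac{51443}{4050}\right) - 197127 = \frac{205772}{225} - 197127 = - \frac{44147803}{225}$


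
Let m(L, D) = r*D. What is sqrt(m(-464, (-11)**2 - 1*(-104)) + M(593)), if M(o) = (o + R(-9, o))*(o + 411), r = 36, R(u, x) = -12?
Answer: 8*sqrt(9241) ≈ 769.04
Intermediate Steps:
M(o) = (-12 + o)*(411 + o) (M(o) = (o - 12)*(o + 411) = (-12 + o)*(411 + o))
m(L, D) = 36*D
sqrt(m(-464, (-11)**2 - 1*(-104)) + M(593)) = sqrt(36*((-11)**2 - 1*(-104)) + (-4932 + 593**2 + 399*593)) = sqrt(36*(121 + 104) + (-4932 + 351649 + 236607)) = sqrt(36*225 + 583324) = sqrt(8100 + 583324) = sqrt(591424) = 8*sqrt(9241)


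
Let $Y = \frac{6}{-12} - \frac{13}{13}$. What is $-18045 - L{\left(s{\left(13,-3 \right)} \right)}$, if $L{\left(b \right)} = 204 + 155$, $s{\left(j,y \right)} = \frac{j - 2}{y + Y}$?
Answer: $-18404$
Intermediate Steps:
$Y = - \frac{3}{2}$ ($Y = 6 \left(- \frac{1}{12}\right) - 1 = - \frac{1}{2} - 1 = - \frac{3}{2} \approx -1.5$)
$s{\left(j,y \right)} = \frac{-2 + j}{- \frac{3}{2} + y}$ ($s{\left(j,y \right)} = \frac{j - 2}{y - \frac{3}{2}} = \frac{-2 + j}{- \frac{3}{2} + y}$)
$L{\left(b \right)} = 359$
$-18045 - L{\left(s{\left(13,-3 \right)} \right)} = -18045 - 359 = -18404$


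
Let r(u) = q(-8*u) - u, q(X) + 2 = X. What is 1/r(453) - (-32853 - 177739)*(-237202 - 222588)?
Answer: -394961802278721/4079 ≈ -9.6828e+10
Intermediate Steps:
q(X) = -2 + X
r(u) = -2 - 9*u (r(u) = (-2 - 8*u) - u = -2 - 9*u)
1/r(453) - (-32853 - 177739)*(-237202 - 222588) = 1/(-2 - 9*453) - (-32853 - 177739)*(-237202 - 222588) = 1/(-2 - 4077) - (-210592)*(-459790) = 1/(-4079) - 1*96828095680 = -1/4079 - 96828095680 = -394961802278721/4079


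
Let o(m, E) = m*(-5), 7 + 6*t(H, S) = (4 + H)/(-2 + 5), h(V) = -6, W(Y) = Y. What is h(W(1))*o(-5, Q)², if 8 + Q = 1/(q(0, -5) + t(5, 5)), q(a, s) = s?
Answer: -3750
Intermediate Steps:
t(H, S) = -17/18 + H/18 (t(H, S) = -7/6 + ((4 + H)/(-2 + 5))/6 = -7/6 + ((4 + H)/3)/6 = -7/6 + ((4 + H)*(⅓))/6 = -7/6 + (4/3 + H/3)/6 = -7/6 + (2/9 + H/18) = -17/18 + H/18)
Q = -139/17 (Q = -8 + 1/(-5 + (-17/18 + (1/18)*5)) = -8 + 1/(-5 + (-17/18 + 5/18)) = -8 + 1/(-5 - ⅔) = -8 + 1/(-17/3) = -8 - 3/17 = -139/17 ≈ -8.1765)
o(m, E) = -5*m
h(W(1))*o(-5, Q)² = -6*(-5*(-5))² = -6*25² = -6*625 = -3750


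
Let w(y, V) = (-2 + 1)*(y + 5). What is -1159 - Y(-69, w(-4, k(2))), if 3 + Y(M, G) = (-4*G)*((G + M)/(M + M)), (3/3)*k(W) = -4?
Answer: -79904/69 ≈ -1158.0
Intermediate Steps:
k(W) = -4
w(y, V) = -5 - y (w(y, V) = -(5 + y) = -5 - y)
Y(M, G) = -3 - 2*G*(G + M)/M (Y(M, G) = -3 + (-4*G)*((G + M)/(M + M)) = -3 + (-4*G)*((G + M)/((2*M))) = -3 + (-4*G)*((G + M)*(1/(2*M))) = -3 + (-4*G)*((G + M)/(2*M)) = -3 - 2*G*(G + M)/M)
-1159 - Y(-69, w(-4, k(2))) = -1159 - (-3 - 2*(-5 - 1*(-4)) - 2*(-5 - 1*(-4))²/(-69)) = -1159 - (-3 - 2*(-5 + 4) - 2*(-5 + 4)²*(-1/69)) = -1159 - (-3 - 2*(-1) - 2*(-1)²*(-1/69)) = -1159 - (-3 + 2 - 2*1*(-1/69)) = -1159 - (-3 + 2 + 2/69) = -1159 - 1*(-67/69) = -1159 + 67/69 = -79904/69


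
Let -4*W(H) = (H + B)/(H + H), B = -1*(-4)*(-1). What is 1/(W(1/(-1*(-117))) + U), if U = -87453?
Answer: -8/699157 ≈ -1.1442e-5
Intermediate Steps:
B = -4 (B = 4*(-1) = -4)
W(H) = -(-4 + H)/(8*H) (W(H) = -(H - 4)/(4*(H + H)) = -(-4 + H)/(4*(2*H)) = -(-4 + H)*1/(2*H)/4 = -(-4 + H)/(8*H))
1/(W(1/(-1*(-117))) + U) = 1/((4 - 1/((-1*(-117))))/(8*(1/(-1*(-117)))) - 87453) = 1/((4 - 1/117)/(8*(1/117)) - 87453) = 1/((4 - 1*1/117)/(8*(1/117)) - 87453) = 1/((1/8)*117*(4 - 1/117) - 87453) = 1/((1/8)*117*(467/117) - 87453) = 1/(467/8 - 87453) = 1/(-699157/8) = -8/699157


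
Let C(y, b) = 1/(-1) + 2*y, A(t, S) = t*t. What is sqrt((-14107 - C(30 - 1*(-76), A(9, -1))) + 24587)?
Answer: 3*sqrt(1141) ≈ 101.34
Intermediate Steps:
A(t, S) = t**2
C(y, b) = -1 + 2*y
sqrt((-14107 - C(30 - 1*(-76), A(9, -1))) + 24587) = sqrt((-14107 - (-1 + 2*(30 - 1*(-76)))) + 24587) = sqrt((-14107 - (-1 + 2*(30 + 76))) + 24587) = sqrt((-14107 - (-1 + 2*106)) + 24587) = sqrt((-14107 - (-1 + 212)) + 24587) = sqrt((-14107 - 1*211) + 24587) = sqrt((-14107 - 211) + 24587) = sqrt(-14318 + 24587) = sqrt(10269) = 3*sqrt(1141)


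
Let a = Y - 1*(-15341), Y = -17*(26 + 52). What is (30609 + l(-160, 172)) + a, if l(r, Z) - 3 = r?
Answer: 44467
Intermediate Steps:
Y = -1326 (Y = -17*78 = -1326)
l(r, Z) = 3 + r
a = 14015 (a = -1326 - 1*(-15341) = -1326 + 15341 = 14015)
(30609 + l(-160, 172)) + a = (30609 + (3 - 160)) + 14015 = (30609 - 157) + 14015 = 30452 + 14015 = 44467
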